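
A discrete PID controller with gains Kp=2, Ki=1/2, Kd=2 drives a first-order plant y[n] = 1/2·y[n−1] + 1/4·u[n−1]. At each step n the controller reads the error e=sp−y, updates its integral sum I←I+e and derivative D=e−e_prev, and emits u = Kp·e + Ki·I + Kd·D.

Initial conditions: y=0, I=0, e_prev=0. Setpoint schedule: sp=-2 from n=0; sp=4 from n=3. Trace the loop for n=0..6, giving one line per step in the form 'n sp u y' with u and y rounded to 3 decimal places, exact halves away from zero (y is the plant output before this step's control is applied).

0 -2 -9.000 0.000
1 -2 4.125 -2.250
2 -2 -9.953 -0.094
3 4 31.393 -2.535
4 4 -23.243 6.581
5 4 34.653 -2.521
6 4 -24.945 7.403

(exact arithmetic carried between steps; '≈' marks a value shown rounded to 6 d.p. or computed from one; I and e_prev carry over from the previous line; the table rounds u and y to 3 d.p., halves away from zero)
n=0: y=0, sp=-2, e=sp−y=-2; I=-2, D=e−e_prev=-2; u=2·(-2)+1/2·(-2)+2·(-2)=-9; next y=1/2·0+1/4·(-9)=-2.25
n=1: y=-2.25, sp=-2, e=sp−y=0.25; I=-1.75, D=e−e_prev=2.25; u=2·0.25+1/2·(-1.75)+2·2.25=4.125; next y=1/2·(-2.25)+1/4·4.125=-0.09375
n=2: y=-0.09375, sp=-2, e=sp−y=-1.90625; I=-3.65625, D=e−e_prev=-2.15625; u=2·(-1.90625)+1/2·(-3.65625)+2·(-2.15625)=-9.953125; next y=1/2·(-0.09375)+1/4·(-9.953125)≈-2.535156
n=3: y≈-2.535156, sp=4, e=sp−y≈6.535156; I≈2.878906, D=e−e_prev≈8.441406; u=2·6.535156+1/2·2.878906+2·8.441406≈31.392578; next y=1/2·(-2.535156)+1/4·31.392578≈6.580566
n=4: y≈6.580566, sp=4, e=sp−y≈-2.580566; I≈0.298340, D=e−e_prev≈-9.115723; u=2·(-2.580566)+1/2·0.298340+2·(-9.115723)≈-23.243408; next y=1/2·6.580566+1/4·(-23.243408)≈-2.520569
n=5: y≈-2.520569, sp=4, e=sp−y≈6.520569; I≈6.818909, D=e−e_prev≈9.101135; u=2·6.520569+1/2·6.818909+2·9.101135≈34.652863; next y=1/2·(-2.520569)+1/4·34.652863≈7.402931
n=6: y≈7.402931, sp=4, e=sp−y≈-3.402931; I≈3.415977, D=e−e_prev≈-9.923500; u=2·(-3.402931)+1/2·3.415977+2·(-9.923500)≈-24.944874; next y=1/2·7.402931+1/4·(-24.944874)≈-2.534753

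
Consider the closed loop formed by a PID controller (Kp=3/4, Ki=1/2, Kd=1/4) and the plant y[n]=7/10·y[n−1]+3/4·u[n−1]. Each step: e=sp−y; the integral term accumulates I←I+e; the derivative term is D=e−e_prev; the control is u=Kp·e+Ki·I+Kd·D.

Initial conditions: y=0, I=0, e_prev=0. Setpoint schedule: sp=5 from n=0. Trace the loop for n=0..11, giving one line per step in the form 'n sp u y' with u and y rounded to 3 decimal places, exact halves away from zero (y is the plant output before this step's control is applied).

(exact arithmetic carried between steps; '≈' marks a value shown rounded to 6 d.p. or computed from one; I and e_prev carry over from the previous line; the table rounds u and y to 3 d.p., halves away from zero)
n=0: y=0, sp=5, e=sp−y=5; I=5, D=e−e_prev=5; u=3/4·5+1/2·5+1/4·5=7.5; next y=7/10·0+3/4·7.5=5.625
n=1: y=5.625, sp=5, e=sp−y=-0.625; I=4.375, D=e−e_prev=-5.625; u=3/4·(-0.625)+1/2·4.375+1/4·(-5.625)=0.3125; next y=7/10·5.625+3/4·0.3125=4.171875
n=2: y=4.171875, sp=5, e=sp−y=0.828125; I=5.203125, D=e−e_prev=1.453125; u=3/4·0.828125+1/2·5.203125+1/4·1.453125≈3.585938; next y=7/10·4.171875+3/4·3.585938≈5.609766
n=3: y≈5.609766, sp=5, e=sp−y≈-0.609766; I≈4.593359, D=e−e_prev≈-1.437891; u=3/4·(-0.609766)+1/2·4.593359+1/4·(-1.437891)≈1.479883; next y=7/10·5.609766+3/4·1.479883≈5.036748
n=4: y≈5.036748, sp=5, e=sp−y≈-0.036748; I≈4.556611, D=e−e_prev≈0.573018; u=3/4·(-0.036748)+1/2·4.556611+1/4·0.573018≈2.393999; next y=7/10·5.036748+3/4·2.393999≈5.321223
n=5: y≈5.321223, sp=5, e=sp−y≈-0.321223; I≈4.235388, D=e−e_prev≈-0.284475; u=3/4·(-0.321223)+1/2·4.235388+1/4·(-0.284475)≈1.805658; next y=7/10·5.321223+3/4·1.805658≈5.079100
n=6: y≈5.079100, sp=5, e=sp−y≈-0.079100; I≈4.156289, D=e−e_prev≈0.242123; u=3/4·(-0.079100)+1/2·4.156289+1/4·0.242123≈2.079350; next y=7/10·5.079100+3/4·2.079350≈5.114883
n=7: y≈5.114883, sp=5, e=sp−y≈-0.114883; I≈4.041406, D=e−e_prev≈-0.035783; u=3/4·(-0.114883)+1/2·4.041406+1/4·(-0.035783)≈1.925595; next y=7/10·5.114883+3/4·1.925595≈5.024614
n=8: y≈5.024614, sp=5, e=sp−y≈-0.024614; I≈4.016792, D=e−e_prev≈0.090268; u=3/4·(-0.024614)+1/2·4.016792+1/4·0.090268≈2.012502; next y=7/10·5.024614+3/4·2.012502≈5.026607
n=9: y≈5.026607, sp=5, e=sp−y≈-0.026607; I≈3.990185, D=e−e_prev≈-0.001992; u=3/4·(-0.026607)+1/2·3.990185+1/4·(-0.001992)≈1.974639; next y=7/10·5.026607+3/4·1.974639≈4.999604
n=10: y≈4.999604, sp=5, e=sp−y≈0.000396; I≈3.990581, D=e−e_prev≈0.027002; u=3/4·0.000396+1/2·3.990581+1/4·0.027002≈2.002338; next y=7/10·4.999604+3/4·2.002338≈5.001476
n=11: y≈5.001476, sp=5, e=sp−y≈-0.001476; I≈3.989104, D=e−e_prev≈-0.001872; u=3/4·(-0.001476)+1/2·3.989104+1/4·(-0.001872)≈1.992977; next y=7/10·5.001476+3/4·1.992977≈4.995766

0 5 7.500 0.000
1 5 0.313 5.625
2 5 3.586 4.172
3 5 1.480 5.610
4 5 2.394 5.037
5 5 1.806 5.321
6 5 2.079 5.079
7 5 1.926 5.115
8 5 2.013 5.025
9 5 1.975 5.027
10 5 2.002 5.000
11 5 1.993 5.001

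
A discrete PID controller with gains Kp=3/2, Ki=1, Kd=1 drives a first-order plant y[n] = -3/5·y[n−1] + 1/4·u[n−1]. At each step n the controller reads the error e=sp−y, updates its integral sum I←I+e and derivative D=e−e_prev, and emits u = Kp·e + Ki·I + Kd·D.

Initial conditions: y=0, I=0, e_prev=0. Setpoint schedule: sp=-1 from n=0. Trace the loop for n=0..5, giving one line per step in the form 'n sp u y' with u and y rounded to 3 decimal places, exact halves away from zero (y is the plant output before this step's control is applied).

0 -1 -3.500 0.000
1 -1 -0.438 -0.875
2 -1 -5.955 0.416
3 -1 1.458 -1.738
4 -1 -10.966 1.407
5 -1 7.249 -3.586

(exact arithmetic carried between steps; '≈' marks a value shown rounded to 6 d.p. or computed from one; I and e_prev carry over from the previous line; the table rounds u and y to 3 d.p., halves away from zero)
n=0: y=0, sp=-1, e=sp−y=-1; I=-1, D=e−e_prev=-1; u=3/2·(-1)+1·(-1)+1·(-1)=-3.5; next y=-3/5·0+1/4·(-3.5)=-0.875
n=1: y=-0.875, sp=-1, e=sp−y=-0.125; I=-1.125, D=e−e_prev=0.875; u=3/2·(-0.125)+1·(-1.125)+1·0.875=-0.4375; next y=-3/5·(-0.875)+1/4·(-0.4375)=0.415625
n=2: y=0.415625, sp=-1, e=sp−y=-1.415625; I=-2.540625, D=e−e_prev=-1.290625; u=3/2·(-1.415625)+1·(-2.540625)+1·(-1.290625)≈-5.954688; next y=-3/5·0.415625+1/4·(-5.954688)≈-1.738047
n=3: y≈-1.738047, sp=-1, e=sp−y≈0.738047; I≈-1.802578, D=e−e_prev≈2.153672; u=3/2·0.738047+1·(-1.802578)+1·2.153672≈1.458164; next y=-3/5·(-1.738047)+1/4·1.458164≈1.407369
n=4: y≈1.407369, sp=-1, e=sp−y≈-2.407369; I≈-4.209947, D=e−e_prev≈-3.145416; u=3/2·(-2.407369)+1·(-4.209947)+1·(-3.145416)≈-10.966417; next y=-3/5·1.407369+1/4·(-10.966417)≈-3.586026
n=5: y≈-3.586026, sp=-1, e=sp−y≈2.586026; I≈-1.623922, D=e−e_prev≈4.993395; u=3/2·2.586026+1·(-1.623922)+1·4.993395≈7.248512; next y=-3/5·(-3.586026)+1/4·7.248512≈3.963743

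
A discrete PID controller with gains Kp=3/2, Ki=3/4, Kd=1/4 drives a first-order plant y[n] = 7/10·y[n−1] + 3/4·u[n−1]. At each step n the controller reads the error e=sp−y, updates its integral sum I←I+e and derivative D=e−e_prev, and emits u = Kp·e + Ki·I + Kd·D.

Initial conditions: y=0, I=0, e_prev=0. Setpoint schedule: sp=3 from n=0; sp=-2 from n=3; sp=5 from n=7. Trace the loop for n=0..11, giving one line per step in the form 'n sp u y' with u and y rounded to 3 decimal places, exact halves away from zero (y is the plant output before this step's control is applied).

(exact arithmetic carried between steps; '≈' marks a value shown rounded to 6 d.p. or computed from one; I and e_prev carry over from the previous line; the table rounds u and y to 3 d.p., halves away from zero)
n=0: y=0, sp=3, e=sp−y=3; I=3, D=e−e_prev=3; u=3/2·3+3/4·3+1/4·3=7.5; next y=7/10·0+3/4·7.5=5.625
n=1: y=5.625, sp=3, e=sp−y=-2.625; I=0.375, D=e−e_prev=-5.625; u=3/2·(-2.625)+3/4·0.375+1/4·(-5.625)=-5.0625; next y=7/10·5.625+3/4·(-5.0625)=0.140625
n=2: y=0.140625, sp=3, e=sp−y=2.859375; I=3.234375, D=e−e_prev=5.484375; u=3/2·2.859375+3/4·3.234375+1/4·5.484375≈8.085938; next y=7/10·0.140625+3/4·8.085938≈6.162891
n=3: y≈6.162891, sp=-2, e=sp−y≈-8.162891; I≈-4.928516, D=e−e_prev≈-11.022266; u=3/2·(-8.162891)+3/4·(-4.928516)+1/4·(-11.022266)≈-18.696289; next y=7/10·6.162891+3/4·(-18.696289)≈-9.708193
n=4: y≈-9.708193, sp=-2, e=sp−y≈7.708193; I≈2.779678, D=e−e_prev≈15.871084; u=3/2·7.708193+3/4·2.779678+1/4·15.871084≈17.614819; next y=7/10·(-9.708193)+3/4·17.614819≈6.415379
n=5: y≈6.415379, sp=-2, e=sp−y≈-8.415379; I≈-5.635701, D=e−e_prev≈-16.123573; u=3/2·(-8.415379)+3/4·(-5.635701)+1/4·(-16.123573)≈-20.880738; next y=7/10·6.415379+3/4·(-20.880738)≈-11.169788
n=6: y≈-11.169788, sp=-2, e=sp−y≈9.169788; I≈3.534087, D=e−e_prev≈17.585167; u=3/2·9.169788+3/4·3.534087+1/4·17.585167≈20.801539; next y=7/10·(-11.169788)+3/4·20.801539≈7.782302
n=7: y≈7.782302, sp=5, e=sp−y≈-2.782302; I≈0.751784, D=e−e_prev≈-11.952091; u=3/2·(-2.782302)+3/4·0.751784+1/4·(-11.952091)≈-6.597638; next y=7/10·7.782302+3/4·(-6.597638)≈0.499383
n=8: y≈0.499383, sp=5, e=sp−y≈4.500617; I≈5.252401, D=e−e_prev≈7.282919; u=3/2·4.500617+3/4·5.252401+1/4·7.282919≈12.510956; next y=7/10·0.499383+3/4·12.510956≈9.732785
n=9: y≈9.732785, sp=5, e=sp−y≈-4.732785; I≈0.519616, D=e−e_prev≈-9.233402; u=3/2·(-4.732785)+3/4·0.519616+1/4·(-9.233402)≈-9.017816; next y=7/10·9.732785+3/4·(-9.017816)≈0.049587
n=10: y≈0.049587, sp=5, e=sp−y≈4.950413; I≈5.470029, D=e−e_prev≈9.683198; u=3/2·4.950413+3/4·5.470029+1/4·9.683198≈13.948940; next y=7/10·0.049587+3/4·13.948940≈10.496416
n=11: y≈10.496416, sp=5, e=sp−y≈-5.496416; I≈-0.026387, D=e−e_prev≈-10.446829; u=3/2·(-5.496416)+3/4·(-0.026387)+1/4·(-10.446829)≈-10.876122; next y=7/10·10.496416+3/4·(-10.876122)≈-0.809600

0 3 7.500 0.000
1 3 -5.063 5.625
2 3 8.086 0.141
3 -2 -18.696 6.163
4 -2 17.615 -9.708
5 -2 -20.881 6.415
6 -2 20.802 -11.170
7 5 -6.598 7.782
8 5 12.511 0.499
9 5 -9.018 9.733
10 5 13.949 0.050
11 5 -10.876 10.496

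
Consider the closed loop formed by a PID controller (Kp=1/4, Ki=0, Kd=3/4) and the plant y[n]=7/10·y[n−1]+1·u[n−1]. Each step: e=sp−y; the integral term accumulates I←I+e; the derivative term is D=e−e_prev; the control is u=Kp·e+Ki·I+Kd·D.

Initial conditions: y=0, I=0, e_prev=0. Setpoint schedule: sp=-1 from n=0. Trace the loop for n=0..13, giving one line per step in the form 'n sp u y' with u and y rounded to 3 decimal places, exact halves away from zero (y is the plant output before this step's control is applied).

0 -1 -1.000 0.000
1 -1 0.750 -1.000
2 -1 -1.050 0.050
3 -1 0.803 -1.015
4 -1 -1.103 0.092
5 -1 0.858 -1.039
6 -1 -1.160 0.131
7 -1 0.916 -1.068
8 -1 -1.220 0.168
9 -1 0.978 -1.102
10 -1 -1.283 0.207
11 -1 1.044 -1.138
12 -1 -1.351 0.247
13 -1 1.113 -1.178

(exact arithmetic carried between steps; '≈' marks a value shown rounded to 6 d.p. or computed from one; I and e_prev carry over from the previous line; the table rounds u and y to 3 d.p., halves away from zero)
n=0: y=0, sp=-1, e=sp−y=-1; I=-1, D=e−e_prev=-1; u=1/4·(-1)+0·(-1)+3/4·(-1)=-1; next y=7/10·0+1·(-1)=-1
n=1: y=-1, sp=-1, e=sp−y=0; I=-1, D=e−e_prev=1; u=1/4·0+0·(-1)+3/4·1=0.75; next y=7/10·(-1)+1·0.75=0.05
n=2: y=0.05, sp=-1, e=sp−y=-1.05; I=-2.05, D=e−e_prev=-1.05; u=1/4·(-1.05)+0·(-2.05)+3/4·(-1.05)=-1.05; next y=7/10·0.05+1·(-1.05)=-1.015
n=3: y=-1.015, sp=-1, e=sp−y=0.015; I=-2.035, D=e−e_prev=1.065; u=1/4·0.015+0·(-2.035)+3/4·1.065=0.8025; next y=7/10·(-1.015)+1·0.8025=0.092
n=4: y=0.092, sp=-1, e=sp−y=-1.092; I=-3.127, D=e−e_prev=-1.107; u=1/4·(-1.092)+0·(-3.127)+3/4·(-1.107)=-1.10325; next y=7/10·0.092+1·(-1.10325)=-1.03885
n=5: y=-1.03885, sp=-1, e=sp−y=0.03885; I=-3.08815, D=e−e_prev=1.13085; u=1/4·0.03885+0·(-3.08815)+3/4·1.13085=0.85785; next y=7/10·(-1.03885)+1·0.85785=0.130655
n=6: y=0.130655, sp=-1, e=sp−y=-1.130655; I=-4.218805, D=e−e_prev=-1.169505; u=1/4·(-1.130655)+0·(-4.218805)+3/4·(-1.169505)≈-1.159793; next y=7/10·0.130655+1·(-1.159793)≈-1.068334
n=7: y=-1.068334, sp=-1, e=sp−y=0.068334; I=-4.150471, D=e−e_prev=1.198989; u=1/4·0.068334+0·(-4.150471)+3/4·1.198989≈0.916325; next y=7/10·(-1.068334)+1·0.916325≈0.168491
n=8: y≈0.168491, sp=-1, e=sp−y≈-1.168491; I≈-5.318962, D=e−e_prev≈-1.236825; u=1/4·(-1.168491)+0·(-5.318962)+3/4·(-1.236825)≈-1.219742; next y=7/10·0.168491+1·(-1.219742)≈-1.101798
n=9: y≈-1.101798, sp=-1, e=sp−y≈0.101798; I≈-5.217165, D=e−e_prev≈1.270289; u=1/4·0.101798+0·(-5.217165)+3/4·1.270289≈0.978167; next y=7/10·(-1.101798)+1·0.978167≈0.206908
n=10: y≈0.206908, sp=-1, e=sp−y≈-1.206908; I≈-6.424072, D=e−e_prev≈-1.308706; u=1/4·(-1.206908)+0·(-6.424072)+3/4·(-1.308706)≈-1.283256; next y=7/10·0.206908+1·(-1.283256)≈-1.138421
n=11: y≈-1.138421, sp=-1, e=sp−y≈0.138421; I≈-6.285652, D=e−e_prev≈1.345329; u=1/4·0.138421+0·(-6.285652)+3/4·1.345329≈1.043602; next y=7/10·(-1.138421)+1·1.043602≈0.246707
n=12: y≈0.246707, sp=-1, e=sp−y≈-1.246707; I≈-7.532359, D=e−e_prev≈-1.385128; u=1/4·(-1.246707)+0·(-7.532359)+3/4·(-1.385128)≈-1.350523; next y=7/10·0.246707+1·(-1.350523)≈-1.177828
n=13: y≈-1.177828, sp=-1, e=sp−y≈0.177828; I≈-7.354531, D=e−e_prev≈1.424535; u=1/4·0.177828+0·(-7.354531)+3/4·1.424535≈1.112858; next y=7/10·(-1.177828)+1·1.112858≈0.288379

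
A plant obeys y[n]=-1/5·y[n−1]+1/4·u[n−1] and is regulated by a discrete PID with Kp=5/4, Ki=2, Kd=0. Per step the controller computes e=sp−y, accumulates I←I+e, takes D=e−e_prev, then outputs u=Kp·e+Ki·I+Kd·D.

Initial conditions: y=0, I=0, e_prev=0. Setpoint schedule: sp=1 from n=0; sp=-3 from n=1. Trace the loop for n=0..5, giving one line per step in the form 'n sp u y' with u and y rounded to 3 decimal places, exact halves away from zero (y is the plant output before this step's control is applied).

(exact arithmetic carried between steps; '≈' marks a value shown rounded to 6 d.p. or computed from one; I and e_prev carry over from the previous line; the table rounds u and y to 3 d.p., halves away from zero)
n=0: y=0, sp=1, e=sp−y=1; I=1, D=e−e_prev=1; u=5/4·1+2·1+0·1=3.25; next y=-1/5·0+1/4·3.25=0.8125
n=1: y=0.8125, sp=-3, e=sp−y=-3.8125; I=-2.8125, D=e−e_prev=-4.8125; u=5/4·(-3.8125)+2·(-2.8125)+0·(-4.8125)=-10.390625; next y=-1/5·0.8125+1/4·(-10.390625)≈-2.760156
n=2: y≈-2.760156, sp=-3, e=sp−y≈-0.239844; I≈-3.052344, D=e−e_prev≈3.572656; u=5/4·(-0.239844)+2·(-3.052344)+0·3.572656≈-6.404492; next y=-1/5·(-2.760156)+1/4·(-6.404492)≈-1.049092
n=3: y≈-1.049092, sp=-3, e=sp−y≈-1.950908; I≈-5.003252, D=e−e_prev≈-1.711064; u=5/4·(-1.950908)+2·(-5.003252)+0·(-1.711064)≈-12.445139; next y=-1/5·(-1.049092)+1/4·(-12.445139)≈-2.901466
n=4: y≈-2.901466, sp=-3, e=sp−y≈-0.098534; I≈-5.101786, D=e−e_prev≈1.852375; u=5/4·(-0.098534)+2·(-5.101786)+0·1.852375≈-10.326738; next y=-1/5·(-2.901466)+1/4·(-10.326738)≈-2.001391
n=5: y≈-2.001391, sp=-3, e=sp−y≈-0.998609; I≈-6.100394, D=e−e_prev≈-0.900075; u=5/4·(-0.998609)+2·(-6.100394)+0·(-0.900075)≈-13.449050; next y=-1/5·(-2.001391)+1/4·(-13.449050)≈-2.961984

0 1 3.250 0.000
1 -3 -10.391 0.813
2 -3 -6.404 -2.760
3 -3 -12.445 -1.049
4 -3 -10.327 -2.901
5 -3 -13.449 -2.001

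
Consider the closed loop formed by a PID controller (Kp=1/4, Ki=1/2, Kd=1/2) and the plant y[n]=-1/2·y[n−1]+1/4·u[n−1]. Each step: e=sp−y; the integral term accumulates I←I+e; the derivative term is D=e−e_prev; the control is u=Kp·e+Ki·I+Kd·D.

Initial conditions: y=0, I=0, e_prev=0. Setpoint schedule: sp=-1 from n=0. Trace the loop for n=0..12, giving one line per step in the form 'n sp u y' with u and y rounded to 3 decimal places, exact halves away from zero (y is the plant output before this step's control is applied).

(exact arithmetic carried between steps; '≈' marks a value shown rounded to 6 d.p. or computed from one; I and e_prev carry over from the previous line; the table rounds u and y to 3 d.p., halves away from zero)
n=0: y=0, sp=-1, e=sp−y=-1; I=-1, D=e−e_prev=-1; u=1/4·(-1)+1/2·(-1)+1/2·(-1)=-1.25; next y=-1/2·0+1/4·(-1.25)=-0.3125
n=1: y=-0.3125, sp=-1, e=sp−y=-0.6875; I=-1.6875, D=e−e_prev=0.3125; u=1/4·(-0.6875)+1/2·(-1.6875)+1/2·0.3125=-0.859375; next y=-1/2·(-0.3125)+1/4·(-0.859375)≈-0.058594
n=2: y≈-0.058594, sp=-1, e=sp−y≈-0.941406; I≈-2.628906, D=e−e_prev≈-0.253906; u=1/4·(-0.941406)+1/2·(-2.628906)+1/2·(-0.253906)≈-1.676758; next y=-1/2·(-0.058594)+1/4·(-1.676758)≈-0.389893
n=3: y≈-0.389893, sp=-1, e=sp−y≈-0.610107; I≈-3.239014, D=e−e_prev≈0.331299; u=1/4·(-0.610107)+1/2·(-3.239014)+1/2·0.331299≈-1.606384; next y=-1/2·(-0.389893)+1/4·(-1.606384)≈-0.206650
n=4: y≈-0.206650, sp=-1, e=sp−y≈-0.793350; I≈-4.032364, D=e−e_prev≈-0.183243; u=1/4·(-0.793350)+1/2·(-4.032364)+1/2·(-0.183243)≈-2.306141; next y=-1/2·(-0.206650)+1/4·(-2.306141)≈-0.473210
n=5: y≈-0.473210, sp=-1, e=sp−y≈-0.526790; I≈-4.559154, D=e−e_prev≈0.266561; u=1/4·(-0.526790)+1/2·(-4.559154)+1/2·0.266561≈-2.277994; next y=-1/2·(-0.473210)+1/4·(-2.277994)≈-0.332893
n=6: y≈-0.332893, sp=-1, e=sp−y≈-0.667107; I≈-5.226260, D=e−e_prev≈-0.140317; u=1/4·(-0.667107)+1/2·(-5.226260)+1/2·(-0.140317)≈-2.850065; next y=-1/2·(-0.332893)+1/4·(-2.850065)≈-0.546070
n=7: y≈-0.546070, sp=-1, e=sp−y≈-0.453930; I≈-5.680191, D=e−e_prev≈0.213176; u=1/4·(-0.453930)+1/2·(-5.680191)+1/2·0.213176≈-2.846990; next y=-1/2·(-0.546070)+1/4·(-2.846990)≈-0.438713
n=8: y≈-0.438713, sp=-1, e=sp−y≈-0.561287; I≈-6.241478, D=e−e_prev≈-0.107357; u=1/4·(-0.561287)+1/2·(-6.241478)+1/2·(-0.107357)≈-3.314739; next y=-1/2·(-0.438713)+1/4·(-3.314739)≈-0.609329
n=9: y≈-0.609329, sp=-1, e=sp−y≈-0.390671; I≈-6.632149, D=e−e_prev≈0.170616; u=1/4·(-0.390671)+1/2·(-6.632149)+1/2·0.170616≈-3.328435; next y=-1/2·(-0.609329)+1/4·(-3.328435)≈-0.527444
n=10: y≈-0.527444, sp=-1, e=sp−y≈-0.472556; I≈-7.104705, D=e−e_prev≈-0.081884; u=1/4·(-0.472556)+1/2·(-7.104705)+1/2·(-0.081884)≈-3.711434; next y=-1/2·(-0.527444)+1/4·(-3.711434)≈-0.664136
n=11: y≈-0.664136, sp=-1, e=sp−y≈-0.335864; I≈-7.440569, D=e−e_prev≈0.136692; u=1/4·(-0.335864)+1/2·(-7.440569)+1/2·0.136692≈-3.735904; next y=-1/2·(-0.664136)+1/4·(-3.735904)≈-0.601908
n=12: y≈-0.601908, sp=-1, e=sp−y≈-0.398092; I≈-7.838661, D=e−e_prev≈-0.062228; u=1/4·(-0.398092)+1/2·(-7.838661)+1/2·(-0.062228)≈-4.049968; next y=-1/2·(-0.601908)+1/4·(-4.049968)≈-0.711538

0 -1 -1.250 0.000
1 -1 -0.859 -0.313
2 -1 -1.677 -0.059
3 -1 -1.606 -0.390
4 -1 -2.306 -0.207
5 -1 -2.278 -0.473
6 -1 -2.850 -0.333
7 -1 -2.847 -0.546
8 -1 -3.315 -0.439
9 -1 -3.328 -0.609
10 -1 -3.711 -0.527
11 -1 -3.736 -0.664
12 -1 -4.050 -0.602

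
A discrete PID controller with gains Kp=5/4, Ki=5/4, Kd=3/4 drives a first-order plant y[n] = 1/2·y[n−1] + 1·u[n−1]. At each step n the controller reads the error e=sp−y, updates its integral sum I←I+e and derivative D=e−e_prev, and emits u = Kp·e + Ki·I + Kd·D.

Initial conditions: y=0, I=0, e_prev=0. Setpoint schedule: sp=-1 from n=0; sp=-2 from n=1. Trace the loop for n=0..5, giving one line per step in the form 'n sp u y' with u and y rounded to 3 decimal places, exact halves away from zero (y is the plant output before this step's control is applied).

0 -1 -3.250 0.000
1 -2 3.563 -3.250
2 -2 -13.422 1.938
3 -2 32.316 -12.453
4 -2 -90.675 26.090
5 -2 240.209 -77.630

(exact arithmetic carried between steps; '≈' marks a value shown rounded to 6 d.p. or computed from one; I and e_prev carry over from the previous line; the table rounds u and y to 3 d.p., halves away from zero)
n=0: y=0, sp=-1, e=sp−y=-1; I=-1, D=e−e_prev=-1; u=5/4·(-1)+5/4·(-1)+3/4·(-1)=-3.25; next y=1/2·0+1·(-3.25)=-3.25
n=1: y=-3.25, sp=-2, e=sp−y=1.25; I=0.25, D=e−e_prev=2.25; u=5/4·1.25+5/4·0.25+3/4·2.25=3.5625; next y=1/2·(-3.25)+1·3.5625=1.9375
n=2: y=1.9375, sp=-2, e=sp−y=-3.9375; I=-3.6875, D=e−e_prev=-5.1875; u=5/4·(-3.9375)+5/4·(-3.6875)+3/4·(-5.1875)=-13.421875; next y=1/2·1.9375+1·(-13.421875)=-12.453125
n=3: y=-12.453125, sp=-2, e=sp−y=10.453125; I=6.765625, D=e−e_prev=14.390625; u=5/4·10.453125+5/4·6.765625+3/4·14.390625≈32.316406; next y=1/2·(-12.453125)+1·32.316406≈26.089844
n=4: y≈26.089844, sp=-2, e=sp−y≈-28.089844; I≈-21.324219, D=e−e_prev≈-38.542969; u=5/4·(-28.089844)+5/4·(-21.324219)+3/4·(-38.542969)≈-90.674805; next y=1/2·26.089844+1·(-90.674805)≈-77.629883
n=5: y≈-77.629883, sp=-2, e=sp−y≈75.629883; I≈54.305664, D=e−e_prev≈103.719727; u=5/4·75.629883+5/4·54.305664+3/4·103.719727≈240.209229; next y=1/2·(-77.629883)+1·240.209229≈201.394287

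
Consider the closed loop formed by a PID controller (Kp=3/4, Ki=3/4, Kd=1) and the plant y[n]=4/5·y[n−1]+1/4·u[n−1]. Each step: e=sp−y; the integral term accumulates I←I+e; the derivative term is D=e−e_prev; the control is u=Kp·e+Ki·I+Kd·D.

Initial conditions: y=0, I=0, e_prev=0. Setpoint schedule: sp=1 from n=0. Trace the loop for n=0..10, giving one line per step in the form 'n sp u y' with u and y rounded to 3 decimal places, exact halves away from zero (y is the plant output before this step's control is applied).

0 1 2.500 0.000
1 1 0.688 0.625
2 1 1.477 0.672
3 1 1.183 0.907
4 1 1.202 1.021
5 1 1.060 1.117
6 1 0.964 1.159
7 1 0.863 1.168
8 1 0.791 1.150
9 1 0.741 1.118
10 1 0.716 1.080

(exact arithmetic carried between steps; '≈' marks a value shown rounded to 6 d.p. or computed from one; I and e_prev carry over from the previous line; the table rounds u and y to 3 d.p., halves away from zero)
n=0: y=0, sp=1, e=sp−y=1; I=1, D=e−e_prev=1; u=3/4·1+3/4·1+1·1=2.5; next y=4/5·0+1/4·2.5=0.625
n=1: y=0.625, sp=1, e=sp−y=0.375; I=1.375, D=e−e_prev=-0.625; u=3/4·0.375+3/4·1.375+1·(-0.625)=0.6875; next y=4/5·0.625+1/4·0.6875=0.671875
n=2: y=0.671875, sp=1, e=sp−y=0.328125; I=1.703125, D=e−e_prev=-0.046875; u=3/4·0.328125+3/4·1.703125+1·(-0.046875)≈1.476563; next y=4/5·0.671875+1/4·1.476563≈0.906641
n=3: y≈0.906641, sp=1, e=sp−y≈0.093359; I≈1.796484, D=e−e_prev≈-0.234766; u=3/4·0.093359+3/4·1.796484+1·(-0.234766)≈1.182617; next y=4/5·0.906641+1/4·1.182617≈1.020967
n=4: y≈1.020967, sp=1, e=sp−y≈-0.020967; I≈1.775518, D=e−e_prev≈-0.114326; u=3/4·(-0.020967)+3/4·1.775518+1·(-0.114326)≈1.201587; next y=4/5·1.020967+1/4·1.201587≈1.117170
n=5: y≈1.117170, sp=1, e=sp−y≈-0.117170; I≈1.658347, D=e−e_prev≈-0.096203; u=3/4·(-0.117170)+3/4·1.658347+1·(-0.096203)≈1.059680; next y=4/5·1.117170+1/4·1.059680≈1.158656
n=6: y≈1.158656, sp=1, e=sp−y≈-0.158656; I≈1.499691, D=e−e_prev≈-0.041486; u=3/4·(-0.158656)+3/4·1.499691+1·(-0.041486)≈0.964291; next y=4/5·1.158656+1/4·0.964291≈1.167997
n=7: y≈1.167997, sp=1, e=sp−y≈-0.167997; I≈1.331694, D=e−e_prev≈-0.009341; u=3/4·(-0.167997)+3/4·1.331694+1·(-0.009341)≈0.863431; next y=4/5·1.167997+1/4·0.863431≈1.150256
n=8: y≈1.150256, sp=1, e=sp−y≈-0.150256; I≈1.181438, D=e−e_prev≈0.017742; u=3/4·(-0.150256)+3/4·1.181438+1·0.017742≈0.791129; next y=4/5·1.150256+1/4·0.791129≈1.117987
n=9: y≈1.117987, sp=1, e=sp−y≈-0.117987; I≈1.063451, D=e−e_prev≈0.032269; u=3/4·(-0.117987)+3/4·1.063451+1·0.032269≈0.741368; next y=4/5·1.117987+1/4·0.741368≈1.079731
n=10: y≈1.079731, sp=1, e=sp−y≈-0.079731; I≈0.983720, D=e−e_prev≈0.038255; u=3/4·(-0.079731)+3/4·0.983720+1·0.038255≈0.716247; next y=4/5·1.079731+1/4·0.716247≈1.042847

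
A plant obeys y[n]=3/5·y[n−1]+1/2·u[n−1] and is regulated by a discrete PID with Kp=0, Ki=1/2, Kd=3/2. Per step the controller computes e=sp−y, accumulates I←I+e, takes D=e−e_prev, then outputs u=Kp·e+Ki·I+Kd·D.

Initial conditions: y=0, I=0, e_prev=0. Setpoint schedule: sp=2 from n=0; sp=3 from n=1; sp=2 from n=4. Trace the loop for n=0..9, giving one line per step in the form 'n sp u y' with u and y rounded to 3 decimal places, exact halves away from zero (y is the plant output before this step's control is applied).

0 2 4.000 0.000
1 3 0.000 2.000
2 3 3.600 1.200
3 3 0.660 2.520
4 2 2.236 1.842
5 2 2.036 2.223
6 2 2.239 2.352
7 2 1.898 2.530
8 2 2.027 2.467
9 2 1.646 2.494

(exact arithmetic carried between steps; '≈' marks a value shown rounded to 6 d.p. or computed from one; I and e_prev carry over from the previous line; the table rounds u and y to 3 d.p., halves away from zero)
n=0: y=0, sp=2, e=sp−y=2; I=2, D=e−e_prev=2; u=0·2+1/2·2+3/2·2=4; next y=3/5·0+1/2·4=2
n=1: y=2, sp=3, e=sp−y=1; I=3, D=e−e_prev=-1; u=0·1+1/2·3+3/2·(-1)=0; next y=3/5·2+1/2·0=1.2
n=2: y=1.2, sp=3, e=sp−y=1.8; I=4.8, D=e−e_prev=0.8; u=0·1.8+1/2·4.8+3/2·0.8=3.6; next y=3/5·1.2+1/2·3.6=2.52
n=3: y=2.52, sp=3, e=sp−y=0.48; I=5.28, D=e−e_prev=-1.32; u=0·0.48+1/2·5.28+3/2·(-1.32)=0.66; next y=3/5·2.52+1/2·0.66=1.842
n=4: y=1.842, sp=2, e=sp−y=0.158; I=5.438, D=e−e_prev=-0.322; u=0·0.158+1/2·5.438+3/2·(-0.322)=2.236; next y=3/5·1.842+1/2·2.236=2.2232
n=5: y=2.2232, sp=2, e=sp−y=-0.2232; I=5.2148, D=e−e_prev=-0.3812; u=0·(-0.2232)+1/2·5.2148+3/2·(-0.3812)=2.0356; next y=3/5·2.2232+1/2·2.0356=2.35172
n=6: y=2.35172, sp=2, e=sp−y=-0.35172; I=4.86308, D=e−e_prev=-0.12852; u=0·(-0.35172)+1/2·4.86308+3/2·(-0.12852)=2.23876; next y=3/5·2.35172+1/2·2.23876=2.530412
n=7: y=2.530412, sp=2, e=sp−y=-0.530412; I=4.332668, D=e−e_prev=-0.178692; u=0·(-0.530412)+1/2·4.332668+3/2·(-0.178692)=1.898296; next y=3/5·2.530412+1/2·1.898296≈2.467395
n=8: y≈2.467395, sp=2, e=sp−y≈-0.467395; I≈3.865273, D=e−e_prev≈0.063017; u=0·(-0.467395)+1/2·3.865273+3/2·0.063017≈2.027162; next y=3/5·2.467395+1/2·2.027162≈2.494018
n=9: y≈2.494018, sp=2, e=sp−y≈-0.494018; I≈3.371255, D=e−e_prev≈-0.026623; u=0·(-0.494018)+1/2·3.371255+3/2·(-0.026623)≈1.645693; next y=3/5·2.494018+1/2·1.645693≈2.319257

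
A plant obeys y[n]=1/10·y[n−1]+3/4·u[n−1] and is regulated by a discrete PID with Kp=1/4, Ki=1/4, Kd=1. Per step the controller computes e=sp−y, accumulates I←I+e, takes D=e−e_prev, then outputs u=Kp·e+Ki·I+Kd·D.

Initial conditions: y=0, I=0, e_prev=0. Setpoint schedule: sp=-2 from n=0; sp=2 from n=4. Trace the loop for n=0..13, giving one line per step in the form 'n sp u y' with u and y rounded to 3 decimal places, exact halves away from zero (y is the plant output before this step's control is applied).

0 -2 -3.000 0.000
1 -2 1.875 -2.250
2 -2 -5.459 1.181
3 -2 4.913 -3.976
4 2 -4.646 3.287
5 2 7.960 -3.156
6 2 -10.409 5.655
7 2 16.831 -7.241
8 2 -22.465 11.899
9 2 35.538 -15.659
10 2 -48.726 25.088
11 2 74.934 -34.035
12 2 -105.429 52.797
13 2 158.587 -73.792

(exact arithmetic carried between steps; '≈' marks a value shown rounded to 6 d.p. or computed from one; I and e_prev carry over from the previous line; the table rounds u and y to 3 d.p., halves away from zero)
n=0: y=0, sp=-2, e=sp−y=-2; I=-2, D=e−e_prev=-2; u=1/4·(-2)+1/4·(-2)+1·(-2)=-3; next y=1/10·0+3/4·(-3)=-2.25
n=1: y=-2.25, sp=-2, e=sp−y=0.25; I=-1.75, D=e−e_prev=2.25; u=1/4·0.25+1/4·(-1.75)+1·2.25=1.875; next y=1/10·(-2.25)+3/4·1.875=1.18125
n=2: y=1.18125, sp=-2, e=sp−y=-3.18125; I=-4.93125, D=e−e_prev=-3.43125; u=1/4·(-3.18125)+1/4·(-4.93125)+1·(-3.43125)=-5.459375; next y=1/10·1.18125+3/4·(-5.459375)≈-3.976406
n=3: y≈-3.976406, sp=-2, e=sp−y≈1.976406; I≈-2.954844, D=e−e_prev≈5.157656; u=1/4·1.976406+1/4·(-2.954844)+1·5.157656≈4.913047; next y=1/10·(-3.976406)+3/4·4.913047≈3.287145
n=4: y≈3.287145, sp=2, e=sp−y≈-1.287145; I≈-4.241988, D=e−e_prev≈-3.263551; u=1/4·(-1.287145)+1/4·(-4.241988)+1·(-3.263551)≈-4.645834; next y=1/10·3.287145+3/4·(-4.645834)≈-3.155661
n=5: y≈-3.155661, sp=2, e=sp−y≈5.155661; I≈0.913673, D=e−e_prev≈6.442806; u=1/4·5.155661+1/4·0.913673+1·6.442806≈7.960139; next y=1/10·(-3.155661)+3/4·7.960139≈5.654538
n=6: y≈5.654538, sp=2, e=sp−y≈-3.654538; I≈-2.740865, D=e−e_prev≈-8.810199; u=1/4·(-3.654538)+1/4·(-2.740865)+1·(-8.810199)≈-10.409050; next y=1/10·5.654538+3/4·(-10.409050)≈-7.241334
n=7: y≈-7.241334, sp=2, e=sp−y≈9.241334; I≈6.500468, D=e−e_prev≈12.895872; u=1/4·9.241334+1/4·6.500468+1·12.895872≈16.831322; next y=1/10·(-7.241334)+3/4·16.831322≈11.899358
n=8: y≈11.899358, sp=2, e=sp−y≈-9.899358; I≈-3.398890, D=e−e_prev≈-19.140692; u=1/4·(-9.899358)+1/4·(-3.398890)+1·(-19.140692)≈-22.465254; next y=1/10·11.899358+3/4·(-22.465254)≈-15.659005
n=9: y≈-15.659005, sp=2, e=sp−y≈17.659005; I≈14.260115, D=e−e_prev≈27.558363; u=1/4·17.659005+1/4·14.260115+1·27.558363≈35.538143; next y=1/10·(-15.659005)+3/4·35.538143≈25.087707
n=10: y≈25.087707, sp=2, e=sp−y≈-23.087707; I≈-8.827592, D=e−e_prev≈-40.746712; u=1/4·(-23.087707)+1/4·(-8.827592)+1·(-40.746712)≈-48.725537; next y=1/10·25.087707+3/4·(-48.725537)≈-34.035382
n=11: y≈-34.035382, sp=2, e=sp−y≈36.035382; I≈27.207790, D=e−e_prev≈59.123089; u=1/4·36.035382+1/4·27.207790+1·59.123089≈74.933882; next y=1/10·(-34.035382)+3/4·74.933882≈52.796873
n=12: y≈52.796873, sp=2, e=sp−y≈-50.796873; I≈-23.589083, D=e−e_prev≈-86.832255; u=1/4·(-50.796873)+1/4·(-23.589083)+1·(-86.832255)≈-105.428744; next y=1/10·52.796873+3/4·(-105.428744)≈-73.791871
n=13: y≈-73.791871, sp=2, e=sp−y≈75.791871; I≈52.202787, D=e−e_prev≈126.588744; u=1/4·75.791871+1/4·52.202787+1·126.588744≈158.587408; next y=1/10·(-73.791871)+3/4·158.587408≈111.561369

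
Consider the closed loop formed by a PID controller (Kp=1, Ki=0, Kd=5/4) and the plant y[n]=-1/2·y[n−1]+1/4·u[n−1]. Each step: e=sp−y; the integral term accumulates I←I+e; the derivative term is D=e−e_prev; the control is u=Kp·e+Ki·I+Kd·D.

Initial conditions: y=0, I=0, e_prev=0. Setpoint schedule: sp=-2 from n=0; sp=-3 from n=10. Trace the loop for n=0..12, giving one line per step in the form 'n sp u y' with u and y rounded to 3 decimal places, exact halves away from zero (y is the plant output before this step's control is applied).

(exact arithmetic carried between steps; '≈' marks a value shown rounded to 6 d.p. or computed from one; I and e_prev carry over from the previous line; the table rounds u and y to 3 d.p., halves away from zero)
n=0: y=0, sp=-2, e=sp−y=-2; I=-2, D=e−e_prev=-2; u=1·(-2)+0·(-2)+5/4·(-2)=-4.5; next y=-1/2·0+1/4·(-4.5)=-1.125
n=1: y=-1.125, sp=-2, e=sp−y=-0.875; I=-2.875, D=e−e_prev=1.125; u=1·(-0.875)+0·(-2.875)+5/4·1.125=0.53125; next y=-1/2·(-1.125)+1/4·0.53125≈0.695313
n=2: y≈0.695313, sp=-2, e=sp−y≈-2.695313; I≈-5.570313, D=e−e_prev≈-1.820313; u=1·(-2.695313)+0·(-5.570313)+5/4·(-1.820313)≈-4.970703; next y=-1/2·0.695313+1/4·(-4.970703)≈-1.590332
n=3: y≈-1.590332, sp=-2, e=sp−y≈-0.409668; I≈-5.979980, D=e−e_prev≈2.285645; u=1·(-0.409668)+0·(-5.979980)+5/4·2.285645≈2.447388; next y=-1/2·(-1.590332)+1/4·2.447388≈1.407013
n=4: y≈1.407013, sp=-2, e=sp−y≈-3.407013; I≈-9.386993, D=e−e_prev≈-2.997345; u=1·(-3.407013)+0·(-9.386993)+5/4·(-2.997345)≈-7.153694; next y=-1/2·1.407013+1/4·(-7.153694)≈-2.491930
n=5: y≈-2.491930, sp=-2, e=sp−y≈0.491930; I≈-8.895063, D=e−e_prev≈3.898943; u=1·0.491930+0·(-8.895063)+5/4·3.898943≈5.365609; next y=-1/2·(-2.491930)+1/4·5.365609≈2.587367
n=6: y≈2.587367, sp=-2, e=sp−y≈-4.587367; I≈-13.482431, D=e−e_prev≈-5.079297; u=1·(-4.587367)+0·(-13.482431)+5/4·(-5.079297)≈-10.936489; next y=-1/2·2.587367+1/4·(-10.936489)≈-4.027806
n=7: y≈-4.027806, sp=-2, e=sp−y≈2.027806; I≈-11.454625, D=e−e_prev≈6.615173; u=1·2.027806+0·(-11.454625)+5/4·6.615173≈10.296772; next y=-1/2·(-4.027806)+1/4·10.296772≈4.588096
n=8: y≈4.588096, sp=-2, e=sp−y≈-6.588096; I≈-18.042721, D=e−e_prev≈-8.615902; u=1·(-6.588096)+0·(-18.042721)+5/4·(-8.615902)≈-17.357973; next y=-1/2·4.588096+1/4·(-17.357973)≈-6.633541
n=9: y≈-6.633541, sp=-2, e=sp−y≈4.633541; I≈-13.409180, D=e−e_prev≈11.221637; u=1·4.633541+0·(-13.409180)+5/4·11.221637≈18.660587; next y=-1/2·(-6.633541)+1/4·18.660587≈7.981917
n=10: y≈7.981917, sp=-3, e=sp−y≈-10.981917; I≈-24.391097, D=e−e_prev≈-15.615459; u=1·(-10.981917)+0·(-24.391097)+5/4·(-15.615459)≈-30.501241; next y=-1/2·7.981917+1/4·(-30.501241)≈-11.616269
n=11: y≈-11.616269, sp=-3, e=sp−y≈8.616269; I≈-15.774828, D=e−e_prev≈19.598186; u=1·8.616269+0·(-15.774828)+5/4·19.598186≈33.114002; next y=-1/2·(-11.616269)+1/4·33.114002≈14.086635
n=12: y≈14.086635, sp=-3, e=sp−y≈-17.086635; I≈-32.861463, D=e−e_prev≈-25.702904; u=1·(-17.086635)+0·(-32.861463)+5/4·(-25.702904)≈-49.215265; next y=-1/2·14.086635+1/4·(-49.215265)≈-19.347134

0 -2 -4.500 0.000
1 -2 0.531 -1.125
2 -2 -4.971 0.695
3 -2 2.447 -1.590
4 -2 -7.154 1.407
5 -2 5.366 -2.492
6 -2 -10.936 2.587
7 -2 10.297 -4.028
8 -2 -17.358 4.588
9 -2 18.661 -6.634
10 -3 -30.501 7.982
11 -3 33.114 -11.616
12 -3 -49.215 14.087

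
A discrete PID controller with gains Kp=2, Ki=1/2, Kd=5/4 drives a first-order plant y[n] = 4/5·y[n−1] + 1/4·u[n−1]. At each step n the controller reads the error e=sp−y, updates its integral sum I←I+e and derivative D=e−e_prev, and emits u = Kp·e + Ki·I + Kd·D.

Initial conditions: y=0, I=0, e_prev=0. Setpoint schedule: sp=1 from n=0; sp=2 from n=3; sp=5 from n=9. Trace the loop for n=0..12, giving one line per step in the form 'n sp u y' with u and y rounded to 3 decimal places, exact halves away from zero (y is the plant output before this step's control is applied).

(exact arithmetic carried between steps; '≈' marks a value shown rounded to 6 d.p. or computed from one; I and e_prev carry over from the previous line; the table rounds u and y to 3 d.p., halves away from zero)
n=0: y=0, sp=1, e=sp−y=1; I=1, D=e−e_prev=1; u=2·1+1/2·1+5/4·1=3.75; next y=4/5·0+1/4·3.75=0.9375
n=1: y=0.9375, sp=1, e=sp−y=0.0625; I=1.0625, D=e−e_prev=-0.9375; u=2·0.0625+1/2·1.0625+5/4·(-0.9375)=-0.515625; next y=4/5·0.9375+1/4·(-0.515625)≈0.621094
n=2: y≈0.621094, sp=1, e=sp−y≈0.378906; I≈1.441406, D=e−e_prev≈0.316406; u=2·0.378906+1/2·1.441406+5/4·0.316406≈1.874023; next y=4/5·0.621094+1/4·1.874023≈0.965381
n=3: y≈0.965381, sp=2, e=sp−y≈1.034619; I≈2.476025, D=e−e_prev≈0.655713; u=2·1.034619+1/2·2.476025+5/4·0.655713≈4.126892; next y=4/5·0.965381+1/4·4.126892≈1.804028
n=4: y≈1.804028, sp=2, e=sp−y≈0.195972; I≈2.671998, D=e−e_prev≈-0.838647; u=2·0.195972+1/2·2.671998+5/4·(-0.838647)≈0.679635; next y=4/5·1.804028+1/4·0.679635≈1.613131
n=5: y≈1.613131, sp=2, e=sp−y≈0.386869; I≈3.058867, D=e−e_prev≈0.190897; u=2·0.386869+1/2·3.058867+5/4·0.190897≈2.541793; next y=4/5·1.613131+1/4·2.541793≈1.925953
n=6: y≈1.925953, sp=2, e=sp−y≈0.074047; I≈3.132914, D=e−e_prev≈-0.312822; u=2·0.074047+1/2·3.132914+5/4·(-0.312822)≈1.323524; next y=4/5·1.925953+1/4·1.323524≈1.871643
n=7: y≈1.871643, sp=2, e=sp−y≈0.128357; I≈3.261271, D=e−e_prev≈0.054310; u=2·0.128357+1/2·3.261271+5/4·0.054310≈1.955236; next y=4/5·1.871643+1/4·1.955236≈1.986124
n=8: y≈1.986124, sp=2, e=sp−y≈0.013876; I≈3.275147, D=e−e_prev≈-0.114480; u=2·0.013876+1/2·3.275147+5/4·(-0.114480)≈1.522226; next y=4/5·1.986124+1/4·1.522226≈1.969455
n=9: y≈1.969455, sp=5, e=sp−y≈3.030545; I≈6.305692, D=e−e_prev≈3.016668; u=2·3.030545+1/2·6.305692+5/4·3.016668≈12.984770; next y=4/5·1.969455+1/4·12.984770≈4.821757
n=10: y≈4.821757, sp=5, e=sp−y≈0.178243; I≈6.483935, D=e−e_prev≈-2.852302; u=2·0.178243+1/2·6.483935+5/4·(-2.852302)≈0.033077; next y=4/5·4.821757+1/4·0.033077≈3.865675
n=11: y≈3.865675, sp=5, e=sp−y≈1.134325; I≈7.618260, D=e−e_prev≈0.956082; u=2·1.134325+1/2·7.618260+5/4·0.956082≈7.272883; next y=4/5·3.865675+1/4·7.272883≈4.910761
n=12: y≈4.910761, sp=5, e=sp−y≈0.089239; I≈7.707500, D=e−e_prev≈-1.045086; u=2·0.089239+1/2·7.707500+5/4·(-1.045086)≈2.725871; next y=4/5·4.910761+1/4·2.725871≈4.610076

0 1 3.750 0.000
1 1 -0.516 0.938
2 1 1.874 0.621
3 2 4.127 0.965
4 2 0.680 1.804
5 2 2.542 1.613
6 2 1.324 1.926
7 2 1.955 1.872
8 2 1.522 1.986
9 5 12.985 1.969
10 5 0.033 4.822
11 5 7.273 3.866
12 5 2.726 4.911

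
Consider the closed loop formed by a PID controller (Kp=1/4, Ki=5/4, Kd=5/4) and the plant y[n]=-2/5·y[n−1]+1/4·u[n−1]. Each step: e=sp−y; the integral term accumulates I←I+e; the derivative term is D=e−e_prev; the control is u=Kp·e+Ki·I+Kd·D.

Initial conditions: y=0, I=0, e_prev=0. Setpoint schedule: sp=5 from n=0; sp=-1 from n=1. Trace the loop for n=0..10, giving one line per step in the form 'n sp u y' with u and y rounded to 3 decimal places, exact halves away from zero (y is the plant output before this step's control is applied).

(exact arithmetic carried between steps; '≈' marks a value shown rounded to 6 d.p. or computed from one; I and e_prev carry over from the previous line; the table rounds u and y to 3 d.p., halves away from zero)
n=0: y=0, sp=5, e=sp−y=5; I=5, D=e−e_prev=5; u=1/4·5+5/4·5+5/4·5=13.75; next y=-2/5·0+1/4·13.75=3.4375
n=1: y=3.4375, sp=-1, e=sp−y=-4.4375; I=0.5625, D=e−e_prev=-9.4375; u=1/4·(-4.4375)+5/4·0.5625+5/4·(-9.4375)=-12.203125; next y=-2/5·3.4375+1/4·(-12.203125)≈-4.425781
n=2: y≈-4.425781, sp=-1, e=sp−y≈3.425781; I≈3.988281, D=e−e_prev≈7.863281; u=1/4·3.425781+5/4·3.988281+5/4·7.863281≈15.670898; next y=-2/5·(-4.425781)+1/4·15.670898≈5.688037
n=3: y≈5.688037, sp=-1, e=sp−y≈-6.688037; I≈-2.699756, D=e−e_prev≈-10.113818; u=1/4·(-6.688037)+5/4·(-2.699756)+5/4·(-10.113818)≈-17.688977; next y=-2/5·5.688037+1/4·(-17.688977)≈-6.697459
n=4: y≈-6.697459, sp=-1, e=sp−y≈5.697459; I≈2.997703, D=e−e_prev≈12.385496; u=1/4·5.697459+5/4·2.997703+5/4·12.385496≈20.653364; next y=-2/5·(-6.697459)+1/4·20.653364≈7.842325
n=5: y≈7.842325, sp=-1, e=sp−y≈-8.842325; I≈-5.844621, D=e−e_prev≈-14.539784; u=1/4·(-8.842325)+5/4·(-5.844621)+5/4·(-14.539784)≈-27.691088; next y=-2/5·7.842325+1/4·(-27.691088)≈-10.059702
n=6: y≈-10.059702, sp=-1, e=sp−y≈9.059702; I≈3.215080, D=e−e_prev≈17.902026; u=1/4·9.059702+5/4·3.215080+5/4·17.902026≈28.661309; next y=-2/5·(-10.059702)+1/4·28.661309≈11.189208
n=7: y≈11.189208, sp=-1, e=sp−y≈-12.189208; I≈-8.974128, D=e−e_prev≈-21.248910; u=1/4·(-12.189208)+5/4·(-8.974128)+5/4·(-21.248910)≈-40.826099; next y=-2/5·11.189208+1/4·(-40.826099)≈-14.682208
n=8: y≈-14.682208, sp=-1, e=sp−y≈13.682208; I≈4.708080, D=e−e_prev≈25.871416; u=1/4·13.682208+5/4·4.708080+5/4·25.871416≈41.644922; next y=-2/5·(-14.682208)+1/4·41.644922≈16.284114
n=9: y≈16.284114, sp=-1, e=sp−y≈-17.284114; I≈-12.576033, D=e−e_prev≈-30.966321; u=1/4·(-17.284114)+5/4·(-12.576033)+5/4·(-30.966321)≈-58.748972; next y=-2/5·16.284114+1/4·(-58.748972)≈-21.200888
n=10: y≈-21.200888, sp=-1, e=sp−y≈20.200888; I≈7.624855, D=e−e_prev≈37.485002; u=1/4·20.200888+5/4·7.624855+5/4·37.485002≈61.437544; next y=-2/5·(-21.200888)+1/4·61.437544≈23.839741

0 5 13.750 0.000
1 -1 -12.203 3.438
2 -1 15.671 -4.426
3 -1 -17.689 5.688
4 -1 20.653 -6.697
5 -1 -27.691 7.842
6 -1 28.661 -10.060
7 -1 -40.826 11.189
8 -1 41.645 -14.682
9 -1 -58.749 16.284
10 -1 61.438 -21.201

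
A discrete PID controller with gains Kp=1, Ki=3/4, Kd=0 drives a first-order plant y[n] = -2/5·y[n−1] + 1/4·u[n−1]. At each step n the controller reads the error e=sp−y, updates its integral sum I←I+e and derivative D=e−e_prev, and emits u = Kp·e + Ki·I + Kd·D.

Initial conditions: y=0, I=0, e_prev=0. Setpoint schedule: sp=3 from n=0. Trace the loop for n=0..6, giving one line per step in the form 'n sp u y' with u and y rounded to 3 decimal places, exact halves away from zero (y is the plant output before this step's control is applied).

(exact arithmetic carried between steps; '≈' marks a value shown rounded to 6 d.p. or computed from one; I and e_prev carry over from the previous line; the table rounds u and y to 3 d.p., halves away from zero)
n=0: y=0, sp=3, e=sp−y=3; I=3, D=e−e_prev=3; u=1·3+3/4·3+0·3=5.25; next y=-2/5·0+1/4·5.25=1.3125
n=1: y=1.3125, sp=3, e=sp−y=1.6875; I=4.6875, D=e−e_prev=-1.3125; u=1·1.6875+3/4·4.6875+0·(-1.3125)=5.203125; next y=-2/5·1.3125+1/4·5.203125≈0.775781
n=2: y≈0.775781, sp=3, e=sp−y≈2.224219; I≈6.911719, D=e−e_prev≈0.536719; u=1·2.224219+3/4·6.911719+0·0.536719≈7.408008; next y=-2/5·0.775781+1/4·7.408008≈1.541689
n=3: y≈1.541689, sp=3, e=sp−y≈1.458311; I≈8.370029, D=e−e_prev≈-0.765908; u=1·1.458311+3/4·8.370029+0·(-0.765908)≈7.735833; next y=-2/5·1.541689+1/4·7.735833≈1.317282
n=4: y≈1.317282, sp=3, e=sp−y≈1.682718; I≈10.052747, D=e−e_prev≈0.224407; u=1·1.682718+3/4·10.052747+0·0.224407≈9.222278; next y=-2/5·1.317282+1/4·9.222278≈1.778657
n=5: y≈1.778657, sp=3, e=sp−y≈1.221343; I≈11.274090, D=e−e_prev≈-0.461374; u=1·1.221343+3/4·11.274090+0·(-0.461374)≈9.676911; next y=-2/5·1.778657+1/4·9.676911≈1.707765
n=6: y≈1.707765, sp=3, e=sp−y≈1.292235; I≈12.566325, D=e−e_prev≈0.070891; u=1·1.292235+3/4·12.566325+0·0.070891≈10.716979; next y=-2/5·1.707765+1/4·10.716979≈1.996139

0 3 5.250 0.000
1 3 5.203 1.313
2 3 7.408 0.776
3 3 7.736 1.542
4 3 9.222 1.317
5 3 9.677 1.779
6 3 10.717 1.708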